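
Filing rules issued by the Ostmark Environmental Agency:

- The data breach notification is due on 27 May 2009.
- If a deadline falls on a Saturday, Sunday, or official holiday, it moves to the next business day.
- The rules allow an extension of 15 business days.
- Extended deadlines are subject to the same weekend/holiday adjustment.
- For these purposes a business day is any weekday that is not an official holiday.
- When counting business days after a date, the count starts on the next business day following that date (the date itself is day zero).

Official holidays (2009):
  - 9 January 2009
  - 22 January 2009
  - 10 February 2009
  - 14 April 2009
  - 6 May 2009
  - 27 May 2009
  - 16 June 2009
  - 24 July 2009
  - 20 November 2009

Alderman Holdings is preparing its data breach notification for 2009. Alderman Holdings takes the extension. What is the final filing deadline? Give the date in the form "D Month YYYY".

19 June 2009

Start from the fixed due date, 27 May 2009.
Because 27 May 2009 is a listed holiday, the deadline becomes 28 May 2009 (Thursday).
Counting 15 further business days from 28 May 2009 reaches 19 June 2009.
Since 19 June 2009 is a Friday and not a holiday, the date is unchanged.
The final due date is 19 June 2009.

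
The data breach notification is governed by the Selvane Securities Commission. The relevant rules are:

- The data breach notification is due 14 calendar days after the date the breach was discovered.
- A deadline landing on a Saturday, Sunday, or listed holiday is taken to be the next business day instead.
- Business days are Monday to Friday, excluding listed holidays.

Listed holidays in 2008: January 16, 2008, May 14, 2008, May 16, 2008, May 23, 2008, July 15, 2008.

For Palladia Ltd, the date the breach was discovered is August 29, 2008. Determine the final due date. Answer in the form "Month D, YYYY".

Trigger date August 29, 2008 + 14 calendar days = September 12, 2008.
September 12, 2008 (Friday) is already a business day.
Deadline: September 12, 2008.

September 12, 2008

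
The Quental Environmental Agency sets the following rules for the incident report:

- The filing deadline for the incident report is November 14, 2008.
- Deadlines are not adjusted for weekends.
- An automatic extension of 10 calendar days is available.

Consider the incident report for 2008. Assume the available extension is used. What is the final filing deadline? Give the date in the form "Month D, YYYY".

The stated deadline is November 14, 2008.
November 14, 2008 is a Friday; no weekend or holiday adjustment applies.
Add the 10 calendar-day extension to November 14, 2008: November 24, 2008.
November 24, 2008 falls on a Monday. The rules make no weekend/holiday allowance, so it remains November 24, 2008.
So the filing is due November 24, 2008.

November 24, 2008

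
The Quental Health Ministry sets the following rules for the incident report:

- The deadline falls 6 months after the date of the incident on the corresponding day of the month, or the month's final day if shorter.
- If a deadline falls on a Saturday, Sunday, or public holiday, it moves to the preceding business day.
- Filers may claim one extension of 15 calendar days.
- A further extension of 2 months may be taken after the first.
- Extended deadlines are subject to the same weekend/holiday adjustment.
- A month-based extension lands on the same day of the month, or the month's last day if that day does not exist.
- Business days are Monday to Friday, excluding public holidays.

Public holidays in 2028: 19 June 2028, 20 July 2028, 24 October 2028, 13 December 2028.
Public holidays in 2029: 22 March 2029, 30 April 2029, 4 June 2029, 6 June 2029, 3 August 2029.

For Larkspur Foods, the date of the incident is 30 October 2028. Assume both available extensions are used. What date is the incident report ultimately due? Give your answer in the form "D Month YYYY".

11 July 2029

Moving 6 months forward from 30 October 2028 on the corresponding day gives 30 April 2029.
Because 30 April 2029 is a listed holiday, the deadline becomes 27 April 2029 (Friday).
Add the 15 calendar-day extension to 27 April 2029: 12 May 2029.
12 May 2029 falls on a Saturday. Rolling to the preceding business day gives 11 May 2029, a Friday.
Add 2 months to 11 May 2029: 11 July 2029.
Since 11 July 2029 is a Wednesday and not a holiday, the date is unchanged.
Deadline: 11 July 2029.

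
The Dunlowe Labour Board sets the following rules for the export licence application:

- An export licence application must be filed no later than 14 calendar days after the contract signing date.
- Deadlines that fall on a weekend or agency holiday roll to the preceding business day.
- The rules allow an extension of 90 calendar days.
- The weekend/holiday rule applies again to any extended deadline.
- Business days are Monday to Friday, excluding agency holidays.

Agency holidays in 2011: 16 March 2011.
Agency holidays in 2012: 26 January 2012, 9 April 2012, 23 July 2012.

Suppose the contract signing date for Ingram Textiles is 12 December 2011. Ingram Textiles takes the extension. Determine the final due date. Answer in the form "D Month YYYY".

23 March 2012

Adding 14 calendar days to 12 December 2011 gives 26 December 2011.
26 December 2011 falls on a Monday, which is a business day, so no adjustment is needed.
Applying the 90-calendar-day extension: 26 December 2011 + 90 days = 25 March 2012.
25 March 2012 is a Sunday, so it moves to the preceding business day, 23 March 2012 (Friday).
The final due date is 23 March 2012.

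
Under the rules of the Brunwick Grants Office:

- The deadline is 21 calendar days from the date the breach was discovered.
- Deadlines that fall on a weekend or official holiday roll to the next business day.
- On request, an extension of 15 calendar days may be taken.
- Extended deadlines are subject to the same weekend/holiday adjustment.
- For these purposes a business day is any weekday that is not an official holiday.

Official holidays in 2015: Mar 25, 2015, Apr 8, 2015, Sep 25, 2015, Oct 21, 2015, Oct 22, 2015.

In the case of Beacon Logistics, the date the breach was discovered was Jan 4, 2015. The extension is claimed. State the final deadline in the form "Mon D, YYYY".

21 calendar days after Jan 4, 2015 is Jan 25, 2015.
Jan 25, 2015 is a Sunday, so it moves to the next business day, Jan 26, 2015 (Monday).
With the 15-day extension, Jan 26, 2015 becomes Feb 10, 2015.
Feb 10, 2015 falls on a Tuesday, which is a business day, so no adjustment is needed.
Final deadline: Feb 10, 2015.

Feb 10, 2015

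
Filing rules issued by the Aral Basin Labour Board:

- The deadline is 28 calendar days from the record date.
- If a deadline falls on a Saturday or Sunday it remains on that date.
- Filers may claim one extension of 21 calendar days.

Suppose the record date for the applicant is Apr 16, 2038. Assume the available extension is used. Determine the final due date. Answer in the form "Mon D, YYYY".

Jun 4, 2038

From Apr 16, 2038, 28 calendar days later is May 14, 2038.
May 14, 2038 is a Friday; no weekend or holiday adjustment applies.
Add the 21 calendar-day extension to May 14, 2038: Jun 4, 2038.
No adjustment is made for weekends or holidays, so Jun 4, 2038 stands.
Deadline: Jun 4, 2038.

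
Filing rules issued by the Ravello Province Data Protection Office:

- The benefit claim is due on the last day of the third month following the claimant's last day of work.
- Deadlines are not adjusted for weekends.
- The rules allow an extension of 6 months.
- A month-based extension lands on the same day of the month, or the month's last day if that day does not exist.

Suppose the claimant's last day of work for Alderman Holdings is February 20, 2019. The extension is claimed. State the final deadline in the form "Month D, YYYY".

3 months after February 20, 2019 is May 2019; that month ends on May 31, 2019.
May 31, 2019 is a Friday; no weekend or holiday adjustment applies.
Applying the 6 months extension: 6 months after May 31, 2019 is November 30, 2019 (day 31 does not exist in November, so the month's last day is used).
November 30, 2019 falls on a Saturday. The rules make no weekend/holiday allowance, so it remains November 30, 2019.
Final deadline: November 30, 2019.

November 30, 2019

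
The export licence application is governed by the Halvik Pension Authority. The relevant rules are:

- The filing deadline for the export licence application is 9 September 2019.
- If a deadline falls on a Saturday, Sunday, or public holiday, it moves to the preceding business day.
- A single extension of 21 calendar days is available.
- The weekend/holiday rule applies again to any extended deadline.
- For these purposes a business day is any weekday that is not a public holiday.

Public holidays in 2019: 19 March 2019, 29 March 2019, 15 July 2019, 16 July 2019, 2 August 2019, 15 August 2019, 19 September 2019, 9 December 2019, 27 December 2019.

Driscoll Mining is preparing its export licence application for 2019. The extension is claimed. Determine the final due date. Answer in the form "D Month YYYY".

Start from the fixed due date, 9 September 2019.
9 September 2019 (Monday) is already a business day.
With the 21-day extension, 9 September 2019 becomes 30 September 2019.
30 September 2019 is a Monday and not a listed holiday, so it stands.
So the filing is due 30 September 2019.

30 September 2019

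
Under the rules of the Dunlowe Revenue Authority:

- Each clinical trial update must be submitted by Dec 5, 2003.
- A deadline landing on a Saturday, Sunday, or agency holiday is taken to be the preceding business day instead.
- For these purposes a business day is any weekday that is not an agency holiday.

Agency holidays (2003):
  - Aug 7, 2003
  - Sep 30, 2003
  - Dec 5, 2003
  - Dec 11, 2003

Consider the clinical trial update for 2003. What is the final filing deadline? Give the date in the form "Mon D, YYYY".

Dec 4, 2003

The statutory due date is Dec 5, 2003.
Dec 5, 2003 falls on a listed holiday. Rolling to the preceding business day gives Dec 4, 2003, a Thursday.
So the filing is due Dec 4, 2003.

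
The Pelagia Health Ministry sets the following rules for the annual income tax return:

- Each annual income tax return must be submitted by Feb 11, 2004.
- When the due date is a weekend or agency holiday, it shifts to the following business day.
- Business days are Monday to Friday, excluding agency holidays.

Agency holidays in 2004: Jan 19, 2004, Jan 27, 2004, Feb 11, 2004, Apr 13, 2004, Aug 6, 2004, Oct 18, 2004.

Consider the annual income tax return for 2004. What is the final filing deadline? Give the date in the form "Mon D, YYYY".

The stated deadline is Feb 11, 2004.
Feb 11, 2004 is a listed holiday; the next business day is Feb 12, 2004 (Thursday).
So the filing is due Feb 12, 2004.

Feb 12, 2004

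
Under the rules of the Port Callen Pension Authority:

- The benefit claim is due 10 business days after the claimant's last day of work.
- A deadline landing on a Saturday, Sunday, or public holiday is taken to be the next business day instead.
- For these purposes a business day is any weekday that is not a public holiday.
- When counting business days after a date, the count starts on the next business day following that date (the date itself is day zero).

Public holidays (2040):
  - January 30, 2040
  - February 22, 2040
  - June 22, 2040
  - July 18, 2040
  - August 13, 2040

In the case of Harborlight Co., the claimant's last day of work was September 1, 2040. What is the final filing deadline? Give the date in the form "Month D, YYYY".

Counting 10 business days after September 1, 2040 (skipping weekends and listed holidays) reaches September 14, 2040.
September 14, 2040 falls on a Friday, which is a business day, so no adjustment is needed.
Final deadline: September 14, 2040.

September 14, 2040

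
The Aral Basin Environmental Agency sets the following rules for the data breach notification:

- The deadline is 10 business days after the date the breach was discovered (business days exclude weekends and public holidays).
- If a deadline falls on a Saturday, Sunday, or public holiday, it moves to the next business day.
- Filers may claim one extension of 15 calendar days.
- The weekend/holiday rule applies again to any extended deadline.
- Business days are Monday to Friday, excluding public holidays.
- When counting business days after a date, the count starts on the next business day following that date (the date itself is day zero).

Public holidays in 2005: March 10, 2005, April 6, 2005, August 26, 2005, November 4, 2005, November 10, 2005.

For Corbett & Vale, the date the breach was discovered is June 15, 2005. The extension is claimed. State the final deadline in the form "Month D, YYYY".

July 14, 2005

Starting the day after June 15, 2005 and counting 10 business days lands on June 29, 2005.
June 29, 2005 is a Wednesday and not a listed holiday, so it stands.
Applying the 15-calendar-day extension: June 29, 2005 + 15 days = July 14, 2005.
Since July 14, 2005 is a Thursday and not a holiday, the date is unchanged.
Deadline: July 14, 2005.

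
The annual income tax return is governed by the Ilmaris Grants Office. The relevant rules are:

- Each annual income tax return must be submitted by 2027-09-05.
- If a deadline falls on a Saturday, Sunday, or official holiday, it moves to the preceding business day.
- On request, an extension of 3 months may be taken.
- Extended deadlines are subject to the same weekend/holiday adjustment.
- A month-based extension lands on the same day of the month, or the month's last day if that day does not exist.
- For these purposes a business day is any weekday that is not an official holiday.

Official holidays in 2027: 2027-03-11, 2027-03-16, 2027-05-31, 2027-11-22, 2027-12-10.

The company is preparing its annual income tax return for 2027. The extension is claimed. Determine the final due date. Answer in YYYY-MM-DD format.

2027-12-03

The statutory due date is 2027-09-05.
Because 2027-09-05 is a Sunday, the deadline becomes 2027-09-03 (Friday).
Add 3 months to 2027-09-03: 2027-12-03.
2027-12-03 falls on a Friday, which is a business day, so no adjustment is needed.
Deadline: 2027-12-03.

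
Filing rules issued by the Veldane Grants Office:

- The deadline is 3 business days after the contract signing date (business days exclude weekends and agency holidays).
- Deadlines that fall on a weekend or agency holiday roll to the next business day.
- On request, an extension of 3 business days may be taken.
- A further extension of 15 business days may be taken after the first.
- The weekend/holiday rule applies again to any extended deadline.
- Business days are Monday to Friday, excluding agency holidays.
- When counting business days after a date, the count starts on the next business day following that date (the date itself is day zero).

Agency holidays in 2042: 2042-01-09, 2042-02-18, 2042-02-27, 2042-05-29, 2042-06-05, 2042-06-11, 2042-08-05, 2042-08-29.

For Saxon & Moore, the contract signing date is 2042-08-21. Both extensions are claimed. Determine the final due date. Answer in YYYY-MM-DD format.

3 business days after 2042-08-21, excluding weekends and holidays, is 2042-08-26.
2042-08-26 (Tuesday) is already a business day.
Applying the 3-business-day extension: 3 business days after 2042-08-26 is 2042-09-01.
2042-09-01 is a Monday and not a listed holiday, so it stands.
Applying the 15-business-day extension: 15 business days after 2042-09-01 is 2042-09-22.
Since 2042-09-22 is a Monday and not a holiday, the date is unchanged.
Final deadline: 2042-09-22.

2042-09-22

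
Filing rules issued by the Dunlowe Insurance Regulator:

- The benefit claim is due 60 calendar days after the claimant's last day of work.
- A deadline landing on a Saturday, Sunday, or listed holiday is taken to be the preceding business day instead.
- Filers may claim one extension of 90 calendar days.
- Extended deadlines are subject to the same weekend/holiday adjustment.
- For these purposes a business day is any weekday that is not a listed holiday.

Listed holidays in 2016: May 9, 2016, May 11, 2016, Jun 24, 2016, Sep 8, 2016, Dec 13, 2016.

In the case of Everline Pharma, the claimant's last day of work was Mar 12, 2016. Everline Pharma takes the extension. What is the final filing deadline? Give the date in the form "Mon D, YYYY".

From Mar 12, 2016, 60 calendar days later is May 11, 2016.
Because May 11, 2016 is a listed holiday, the deadline becomes May 10, 2016 (Tuesday).
Applying the 90-calendar-day extension: May 10, 2016 + 90 days = Aug 8, 2016.
Aug 8, 2016 (Monday) is already a business day.
The final due date is Aug 8, 2016.

Aug 8, 2016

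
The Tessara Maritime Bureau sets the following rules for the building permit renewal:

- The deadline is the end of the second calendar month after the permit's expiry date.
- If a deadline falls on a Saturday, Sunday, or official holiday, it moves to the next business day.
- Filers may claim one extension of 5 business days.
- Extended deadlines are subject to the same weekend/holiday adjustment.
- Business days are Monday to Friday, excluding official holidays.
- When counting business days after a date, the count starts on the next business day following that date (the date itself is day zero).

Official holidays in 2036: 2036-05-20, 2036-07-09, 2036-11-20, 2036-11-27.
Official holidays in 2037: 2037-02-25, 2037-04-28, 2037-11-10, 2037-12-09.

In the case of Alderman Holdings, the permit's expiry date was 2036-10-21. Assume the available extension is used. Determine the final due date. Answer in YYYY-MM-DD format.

2037-01-07

2 months after 2036-10-21 falls in December 2036; the last day of that month is 2036-12-31.
2036-12-31 is a Wednesday and not a listed holiday, so it stands.
The 5-business-day extension runs from 2036-12-31 to 2037-01-07.
2037-01-07 (Wednesday) is already a business day.
Deadline: 2037-01-07.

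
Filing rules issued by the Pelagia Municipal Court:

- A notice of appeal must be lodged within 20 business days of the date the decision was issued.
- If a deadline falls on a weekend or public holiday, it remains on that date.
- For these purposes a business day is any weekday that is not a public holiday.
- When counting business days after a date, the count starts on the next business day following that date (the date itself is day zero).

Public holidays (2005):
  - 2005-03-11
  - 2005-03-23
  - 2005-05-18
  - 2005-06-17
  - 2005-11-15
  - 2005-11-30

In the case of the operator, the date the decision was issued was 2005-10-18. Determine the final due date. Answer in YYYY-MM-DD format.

Starting the day after 2005-10-18 and counting 20 business days lands on 2005-11-16.
No adjustment is made for weekends or holidays, so 2005-11-16 stands.
So the filing is due 2005-11-16.

2005-11-16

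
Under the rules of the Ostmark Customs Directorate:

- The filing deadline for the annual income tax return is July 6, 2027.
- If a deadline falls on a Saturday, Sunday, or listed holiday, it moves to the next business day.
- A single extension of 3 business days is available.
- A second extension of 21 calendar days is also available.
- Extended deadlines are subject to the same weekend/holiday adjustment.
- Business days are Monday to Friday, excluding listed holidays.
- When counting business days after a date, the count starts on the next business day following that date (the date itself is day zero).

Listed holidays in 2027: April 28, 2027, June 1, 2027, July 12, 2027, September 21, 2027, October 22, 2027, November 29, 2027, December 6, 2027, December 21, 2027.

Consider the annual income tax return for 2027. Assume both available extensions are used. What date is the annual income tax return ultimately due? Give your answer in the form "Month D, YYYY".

July 30, 2027

The statutory due date is July 6, 2027.
July 6, 2027 falls on a Tuesday, which is a business day, so no adjustment is needed.
Applying the 3-business-day extension: 3 business days after July 6, 2027 is July 9, 2027.
July 9, 2027 (Friday) is already a business day.
The 21-calendar-day extension moves the deadline from July 9, 2027 to July 30, 2027.
Since July 30, 2027 is a Friday and not a holiday, the date is unchanged.
Deadline: July 30, 2027.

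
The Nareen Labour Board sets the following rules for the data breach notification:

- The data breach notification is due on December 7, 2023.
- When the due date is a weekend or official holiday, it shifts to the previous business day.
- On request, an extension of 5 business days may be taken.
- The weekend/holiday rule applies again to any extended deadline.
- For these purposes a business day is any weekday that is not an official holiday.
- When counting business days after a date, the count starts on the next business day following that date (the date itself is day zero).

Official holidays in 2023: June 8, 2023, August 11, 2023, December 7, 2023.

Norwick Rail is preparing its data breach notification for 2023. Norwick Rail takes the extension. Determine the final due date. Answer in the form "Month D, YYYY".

December 14, 2023

The statutory due date is December 7, 2023.
Because December 7, 2023 is a listed holiday, the deadline becomes December 6, 2023 (Wednesday).
Applying the 5-business-day extension: 5 business days after December 6, 2023 is December 14, 2023.
December 14, 2023 is a Thursday and not a listed holiday, so it stands.
The final due date is December 14, 2023.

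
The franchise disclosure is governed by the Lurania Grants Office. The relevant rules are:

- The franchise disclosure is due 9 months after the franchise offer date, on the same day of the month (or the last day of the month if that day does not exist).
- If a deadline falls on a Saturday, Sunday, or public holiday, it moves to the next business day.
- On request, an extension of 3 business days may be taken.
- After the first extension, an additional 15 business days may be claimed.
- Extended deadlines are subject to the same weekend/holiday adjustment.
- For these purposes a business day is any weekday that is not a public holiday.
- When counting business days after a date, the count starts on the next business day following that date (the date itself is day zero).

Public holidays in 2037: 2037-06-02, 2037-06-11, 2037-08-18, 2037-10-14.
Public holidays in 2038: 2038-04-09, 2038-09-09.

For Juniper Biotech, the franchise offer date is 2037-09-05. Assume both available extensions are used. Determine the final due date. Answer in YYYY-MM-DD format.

9 months after 2037-09-05, on the same day of the month, is 2038-06-05.
2038-06-05 is a Saturday; the next business day is 2038-06-07 (Monday).
Applying the 3-business-day extension: 3 business days after 2038-06-07 is 2038-06-10.
Since 2038-06-10 is a Thursday and not a holiday, the date is unchanged.
Counting 15 further business days from 2038-06-10 reaches 2038-07-01.
2038-07-01 (Thursday) is already a business day.
Final deadline: 2038-07-01.

2038-07-01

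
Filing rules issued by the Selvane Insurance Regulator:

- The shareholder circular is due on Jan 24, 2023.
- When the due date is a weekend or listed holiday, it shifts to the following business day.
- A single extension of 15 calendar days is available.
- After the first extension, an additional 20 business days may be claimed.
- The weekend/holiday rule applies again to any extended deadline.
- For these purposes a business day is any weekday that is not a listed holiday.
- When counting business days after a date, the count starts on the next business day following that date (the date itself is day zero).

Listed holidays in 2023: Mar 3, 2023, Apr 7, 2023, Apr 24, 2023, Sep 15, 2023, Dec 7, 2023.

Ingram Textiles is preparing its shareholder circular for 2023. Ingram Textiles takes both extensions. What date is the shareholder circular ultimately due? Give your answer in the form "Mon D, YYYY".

Start from the fixed due date, Jan 24, 2023.
Jan 24, 2023 (Tuesday) is already a business day.
Applying the 15-calendar-day extension: Jan 24, 2023 + 15 days = Feb 8, 2023.
Feb 8, 2023 is a Wednesday and not a listed holiday, so it stands.
Counting 20 further business days from Feb 8, 2023 reaches Mar 9, 2023.
Since Mar 9, 2023 is a Thursday and not a holiday, the date is unchanged.
So the filing is due Mar 9, 2023.

Mar 9, 2023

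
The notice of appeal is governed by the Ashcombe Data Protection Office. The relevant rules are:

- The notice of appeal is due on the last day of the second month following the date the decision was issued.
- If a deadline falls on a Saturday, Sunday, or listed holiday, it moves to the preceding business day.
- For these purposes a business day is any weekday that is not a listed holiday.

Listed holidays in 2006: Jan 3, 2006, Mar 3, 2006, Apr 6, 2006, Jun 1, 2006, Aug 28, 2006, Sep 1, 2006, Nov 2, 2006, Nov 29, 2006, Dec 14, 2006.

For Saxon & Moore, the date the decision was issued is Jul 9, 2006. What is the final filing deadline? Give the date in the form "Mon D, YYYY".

2 months after Jul 9, 2006 falls in September 2006; the last day of that month is Sep 30, 2006.
Sep 30, 2006 is a Saturday, so it moves to the preceding business day, Sep 29, 2006 (Friday).
Deadline: Sep 29, 2006.

Sep 29, 2006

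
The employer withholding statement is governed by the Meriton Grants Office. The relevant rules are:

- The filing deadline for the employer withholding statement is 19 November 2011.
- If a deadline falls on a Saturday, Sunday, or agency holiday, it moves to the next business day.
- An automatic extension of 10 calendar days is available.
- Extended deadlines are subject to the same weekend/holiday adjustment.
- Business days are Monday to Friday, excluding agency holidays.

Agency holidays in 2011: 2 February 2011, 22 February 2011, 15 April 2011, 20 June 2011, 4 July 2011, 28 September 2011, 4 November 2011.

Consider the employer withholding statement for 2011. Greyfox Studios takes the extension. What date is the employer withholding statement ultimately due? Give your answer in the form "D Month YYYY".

1 December 2011

The stated deadline is 19 November 2011.
Because 19 November 2011 is a Saturday, the deadline becomes 21 November 2011 (Monday).
Add the 10 calendar-day extension to 21 November 2011: 1 December 2011.
1 December 2011 (Thursday) is already a business day.
So the filing is due 1 December 2011.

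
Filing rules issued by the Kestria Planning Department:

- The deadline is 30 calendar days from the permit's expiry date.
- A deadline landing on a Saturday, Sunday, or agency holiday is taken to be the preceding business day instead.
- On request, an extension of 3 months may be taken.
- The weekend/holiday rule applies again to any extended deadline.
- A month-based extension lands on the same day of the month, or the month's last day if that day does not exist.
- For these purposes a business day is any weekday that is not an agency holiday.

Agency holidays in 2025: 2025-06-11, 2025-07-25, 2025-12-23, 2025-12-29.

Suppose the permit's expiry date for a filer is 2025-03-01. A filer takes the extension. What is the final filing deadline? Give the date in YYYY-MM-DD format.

30 calendar days after 2025-03-01 is 2025-03-31.
2025-03-31 falls on a Monday, which is a business day, so no adjustment is needed.
Applying the 3 months extension: 3 months after 2025-03-31 is 2025-06-30 (day 31 does not exist in June, so the month's last day is used).
2025-06-30 falls on a Monday, which is a business day, so no adjustment is needed.
So the filing is due 2025-06-30.

2025-06-30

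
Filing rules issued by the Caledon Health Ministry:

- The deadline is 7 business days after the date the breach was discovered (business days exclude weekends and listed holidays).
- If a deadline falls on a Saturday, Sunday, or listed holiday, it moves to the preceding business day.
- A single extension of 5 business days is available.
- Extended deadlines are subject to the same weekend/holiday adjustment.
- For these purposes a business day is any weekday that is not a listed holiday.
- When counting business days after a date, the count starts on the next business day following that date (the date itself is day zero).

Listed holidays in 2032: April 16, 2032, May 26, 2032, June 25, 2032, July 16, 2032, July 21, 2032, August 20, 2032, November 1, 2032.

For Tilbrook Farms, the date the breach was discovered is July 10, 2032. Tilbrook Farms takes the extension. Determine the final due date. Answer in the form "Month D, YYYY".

July 29, 2032

7 business days after July 10, 2032, excluding weekends and holidays, is July 22, 2032.
July 22, 2032 is a Thursday and not a listed holiday, so it stands.
Counting 5 further business days from July 22, 2032 reaches July 29, 2032.
Since July 29, 2032 is a Thursday and not a holiday, the date is unchanged.
The final due date is July 29, 2032.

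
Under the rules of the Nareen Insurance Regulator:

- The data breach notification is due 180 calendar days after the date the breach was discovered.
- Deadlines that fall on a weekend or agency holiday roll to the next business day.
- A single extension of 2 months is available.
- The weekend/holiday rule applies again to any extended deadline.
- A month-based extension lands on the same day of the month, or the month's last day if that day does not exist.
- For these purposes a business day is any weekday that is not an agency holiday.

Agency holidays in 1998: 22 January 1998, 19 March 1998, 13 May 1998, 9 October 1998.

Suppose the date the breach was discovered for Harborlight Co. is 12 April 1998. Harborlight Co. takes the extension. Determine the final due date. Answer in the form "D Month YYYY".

14 December 1998

180 calendar days after 12 April 1998 is 9 October 1998.
9 October 1998 falls on a listed holiday. Rolling to the next business day gives 12 October 1998, a Monday.
Add 2 months to 12 October 1998: 12 December 1998.
Because 12 December 1998 is a Saturday, the deadline becomes 14 December 1998 (Monday).
The final due date is 14 December 1998.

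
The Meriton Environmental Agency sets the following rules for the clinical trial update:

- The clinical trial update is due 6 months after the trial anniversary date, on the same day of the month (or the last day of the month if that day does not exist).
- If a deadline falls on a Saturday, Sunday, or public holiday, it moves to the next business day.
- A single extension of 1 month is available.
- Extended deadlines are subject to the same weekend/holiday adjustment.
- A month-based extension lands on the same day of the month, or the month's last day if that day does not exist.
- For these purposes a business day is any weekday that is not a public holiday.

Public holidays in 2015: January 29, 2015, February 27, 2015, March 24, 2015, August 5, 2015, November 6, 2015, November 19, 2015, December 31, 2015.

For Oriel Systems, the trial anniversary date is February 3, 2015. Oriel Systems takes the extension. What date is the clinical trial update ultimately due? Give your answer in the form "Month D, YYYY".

6 months from February 3, 2015 is August 3, 2015.
August 3, 2015 (Monday) is already a business day.
Add 1 month to August 3, 2015: September 3, 2015.
September 3, 2015 is a Thursday and not a listed holiday, so it stands.
Deadline: September 3, 2015.

September 3, 2015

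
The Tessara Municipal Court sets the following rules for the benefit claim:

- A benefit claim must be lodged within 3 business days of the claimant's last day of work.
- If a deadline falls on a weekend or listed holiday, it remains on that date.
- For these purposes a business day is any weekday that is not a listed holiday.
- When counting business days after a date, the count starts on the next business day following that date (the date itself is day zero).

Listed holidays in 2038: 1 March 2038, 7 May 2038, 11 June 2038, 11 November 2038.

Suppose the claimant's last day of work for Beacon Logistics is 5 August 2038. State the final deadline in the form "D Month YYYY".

10 August 2038

Starting the day after 5 August 2038 and counting 3 business days lands on 10 August 2038.
No adjustment is made for weekends or holidays, so 10 August 2038 stands.
The final due date is 10 August 2038.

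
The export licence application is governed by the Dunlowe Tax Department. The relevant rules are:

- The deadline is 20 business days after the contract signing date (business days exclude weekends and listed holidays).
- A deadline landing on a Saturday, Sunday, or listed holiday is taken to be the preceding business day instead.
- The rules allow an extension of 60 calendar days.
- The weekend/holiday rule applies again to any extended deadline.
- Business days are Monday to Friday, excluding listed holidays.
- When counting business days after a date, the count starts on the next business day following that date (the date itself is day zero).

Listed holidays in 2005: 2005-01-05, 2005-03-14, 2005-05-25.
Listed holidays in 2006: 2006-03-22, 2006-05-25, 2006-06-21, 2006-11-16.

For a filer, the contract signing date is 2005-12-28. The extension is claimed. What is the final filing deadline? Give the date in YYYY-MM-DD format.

2006-03-24

Counting 20 business days after 2005-12-28 (skipping weekends and listed holidays) reaches 2006-01-25.
2006-01-25 falls on a Wednesday, which is a business day, so no adjustment is needed.
With the 60-day extension, 2006-01-25 becomes 2006-03-26.
2006-03-26 is a Sunday, so it moves to the preceding business day, 2006-03-24 (Friday).
So the filing is due 2006-03-24.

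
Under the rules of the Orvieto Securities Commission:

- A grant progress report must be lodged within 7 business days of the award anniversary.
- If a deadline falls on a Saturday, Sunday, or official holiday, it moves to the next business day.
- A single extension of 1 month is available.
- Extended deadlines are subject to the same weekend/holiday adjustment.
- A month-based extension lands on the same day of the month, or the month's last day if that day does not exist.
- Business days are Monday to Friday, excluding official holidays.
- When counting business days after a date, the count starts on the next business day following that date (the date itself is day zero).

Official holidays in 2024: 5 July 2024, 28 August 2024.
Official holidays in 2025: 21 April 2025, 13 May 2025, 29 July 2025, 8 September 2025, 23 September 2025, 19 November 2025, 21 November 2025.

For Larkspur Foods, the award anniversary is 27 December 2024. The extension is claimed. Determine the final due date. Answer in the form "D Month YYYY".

7 business days after 27 December 2024, excluding weekends and holidays, is 7 January 2025.
7 January 2025 is a Tuesday and not a listed holiday, so it stands.
Applying the 1 month extension: 1 month after 7 January 2025 is 7 February 2025.
7 February 2025 falls on a Friday, which is a business day, so no adjustment is needed.
So the filing is due 7 February 2025.

7 February 2025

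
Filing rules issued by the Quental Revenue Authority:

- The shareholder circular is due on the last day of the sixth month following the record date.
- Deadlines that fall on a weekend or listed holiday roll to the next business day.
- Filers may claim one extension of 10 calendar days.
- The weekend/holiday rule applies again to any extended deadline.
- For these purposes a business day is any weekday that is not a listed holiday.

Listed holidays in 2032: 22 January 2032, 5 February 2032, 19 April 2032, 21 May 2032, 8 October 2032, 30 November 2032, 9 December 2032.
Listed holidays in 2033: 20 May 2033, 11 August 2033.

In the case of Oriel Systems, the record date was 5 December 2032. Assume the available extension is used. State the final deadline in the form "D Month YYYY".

The sixth month after 5 December 2032 is June 2033, whose last day is 30 June 2033.
Since 30 June 2033 is a Thursday and not a holiday, the date is unchanged.
With the 10-day extension, 30 June 2033 becomes 10 July 2033.
10 July 2033 falls on a Sunday. Rolling to the next business day gives 11 July 2033, a Monday.
The final due date is 11 July 2033.

11 July 2033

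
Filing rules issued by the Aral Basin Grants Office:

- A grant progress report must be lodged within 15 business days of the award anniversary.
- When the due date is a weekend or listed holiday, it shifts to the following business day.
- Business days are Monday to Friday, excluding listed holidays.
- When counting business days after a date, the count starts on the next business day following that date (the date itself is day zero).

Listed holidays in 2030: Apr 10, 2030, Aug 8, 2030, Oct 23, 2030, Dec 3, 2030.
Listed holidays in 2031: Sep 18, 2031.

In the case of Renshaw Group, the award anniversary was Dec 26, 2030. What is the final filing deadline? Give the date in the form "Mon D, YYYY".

Jan 16, 2031

Counting 15 business days after Dec 26, 2030 (skipping weekends and listed holidays) reaches Jan 16, 2031.
Since Jan 16, 2031 is a Thursday and not a holiday, the date is unchanged.
So the filing is due Jan 16, 2031.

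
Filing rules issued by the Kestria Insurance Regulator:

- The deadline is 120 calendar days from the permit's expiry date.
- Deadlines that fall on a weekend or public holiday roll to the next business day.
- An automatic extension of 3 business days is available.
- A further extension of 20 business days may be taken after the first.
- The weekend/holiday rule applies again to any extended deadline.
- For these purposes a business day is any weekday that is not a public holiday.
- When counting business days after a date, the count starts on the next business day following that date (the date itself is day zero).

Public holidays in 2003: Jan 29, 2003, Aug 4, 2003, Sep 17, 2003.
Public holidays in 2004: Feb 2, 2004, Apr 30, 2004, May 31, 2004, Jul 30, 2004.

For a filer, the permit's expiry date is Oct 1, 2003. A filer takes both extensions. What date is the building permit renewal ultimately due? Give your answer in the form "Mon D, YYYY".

Mar 3, 2004

From Oct 1, 2003, 120 calendar days later is Jan 29, 2004.
Jan 29, 2004 is a Thursday and not a listed holiday, so it stands.
Counting 3 further business days from Jan 29, 2004 reaches Feb 4, 2004.
Feb 4, 2004 (Wednesday) is already a business day.
Applying the 20-business-day extension: 20 business days after Feb 4, 2004 is Mar 3, 2004.
Mar 3, 2004 falls on a Wednesday, which is a business day, so no adjustment is needed.
So the filing is due Mar 3, 2004.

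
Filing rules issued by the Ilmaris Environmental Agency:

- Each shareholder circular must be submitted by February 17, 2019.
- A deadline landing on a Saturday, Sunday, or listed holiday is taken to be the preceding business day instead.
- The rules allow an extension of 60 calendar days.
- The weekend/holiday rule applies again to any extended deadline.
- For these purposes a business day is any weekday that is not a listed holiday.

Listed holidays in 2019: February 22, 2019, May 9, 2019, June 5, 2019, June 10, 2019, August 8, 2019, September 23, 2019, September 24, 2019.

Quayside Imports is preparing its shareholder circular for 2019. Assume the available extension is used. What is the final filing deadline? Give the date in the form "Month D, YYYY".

April 16, 2019

The stated deadline is February 17, 2019.
February 17, 2019 is a Sunday; the preceding business day is February 15, 2019 (Friday).
Add the 60 calendar-day extension to February 15, 2019: April 16, 2019.
April 16, 2019 falls on a Tuesday, which is a business day, so no adjustment is needed.
Final deadline: April 16, 2019.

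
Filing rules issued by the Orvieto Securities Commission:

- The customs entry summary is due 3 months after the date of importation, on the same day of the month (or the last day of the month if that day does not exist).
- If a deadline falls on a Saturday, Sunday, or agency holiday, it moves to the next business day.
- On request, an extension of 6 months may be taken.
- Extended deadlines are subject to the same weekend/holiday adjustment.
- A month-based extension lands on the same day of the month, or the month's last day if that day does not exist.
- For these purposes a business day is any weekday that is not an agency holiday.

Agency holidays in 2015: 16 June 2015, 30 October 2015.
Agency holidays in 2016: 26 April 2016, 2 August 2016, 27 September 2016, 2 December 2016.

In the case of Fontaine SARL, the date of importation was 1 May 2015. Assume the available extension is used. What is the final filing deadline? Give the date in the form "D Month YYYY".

3 months after 1 May 2015, on the same day of the month, is 1 August 2015.
1 August 2015 falls on a Saturday. Rolling to the next business day gives 3 August 2015, a Monday.
Applying the 6 months extension: 6 months after 3 August 2015 is 3 February 2016.
3 February 2016 falls on a Wednesday, which is a business day, so no adjustment is needed.
Deadline: 3 February 2016.

3 February 2016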